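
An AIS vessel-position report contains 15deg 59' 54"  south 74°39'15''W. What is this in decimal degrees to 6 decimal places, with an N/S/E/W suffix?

Lat: 15° + 59/60 + 54/3600 = 15 + 0.983333 + 0.015000 = 15.9983333
Longitude: 39′ + 15″ = 39.25000′; 74 + 39.25000/60 = 74.6541667

15.998333° S, 74.654167° W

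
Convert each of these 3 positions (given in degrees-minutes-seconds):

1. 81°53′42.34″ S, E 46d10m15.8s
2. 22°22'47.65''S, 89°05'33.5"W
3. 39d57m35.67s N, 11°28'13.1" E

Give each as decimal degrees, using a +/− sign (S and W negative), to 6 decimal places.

1. -81.895094, 46.171056
2. -22.379903, -89.092639
3. 39.959908, 11.470306

Point 1:
  Lat: 81 + 53/60 + 42.34/3600 = 81.8950944
  S → negative
  Longitude: 46° + 10/60 + 15.8/3600 = 46 + 0.166667 + 0.004389 = 46.1710556
  E → positive
Point 2:
  φ: 22° + 22/60 + 47.65/3600 = 22 + 0.366667 + 0.013236 = 22.3799028
  S ⇒ negate
  λ: 89 + 5/60 + 33.5/3600 = 89.0926389
  hemisphere W, so the sign is −
Point 3:
  Latitude: 39 + 57/60 + 35.67/3600 = 39.9599083
  N → positive
  λ: 28′ + 13.1″ = 28.21833′; 11 + 28.21833/60 = 11.4703056
  E ⇒ keep positive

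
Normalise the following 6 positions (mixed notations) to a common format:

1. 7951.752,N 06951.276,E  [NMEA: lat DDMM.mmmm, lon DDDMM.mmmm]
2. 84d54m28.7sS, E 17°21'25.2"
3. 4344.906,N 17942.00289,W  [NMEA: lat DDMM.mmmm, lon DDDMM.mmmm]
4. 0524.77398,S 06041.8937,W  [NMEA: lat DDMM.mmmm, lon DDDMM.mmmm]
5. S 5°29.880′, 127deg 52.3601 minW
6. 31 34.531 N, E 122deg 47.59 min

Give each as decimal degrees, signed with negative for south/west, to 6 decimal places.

Point 1:
  φ: degrees = first 2 digits = 79, minutes = 51.752; 79 + 51.752/60 = 79.8625333
  N → positive
  Lon: split at 3 digits → 069° and 51.276′; 69 + 51.276/60 = 69.8546000
  E → positive
Point 2:
  Latitude: 84 + 54/60 + 28.7/3600 = 84.9079722
  hemisphere S, so the sign is −
  Longitude: 17° + 21/60 + 25.2/3600 = 17 + 0.350000 + 0.007000 = 17.3570000
  E → positive
Point 3:
  Lat: degrees = first 2 digits = 43, minutes = 44.906; 43 + 44.906/60 = 43.7484333
  N → positive
  Lon: degrees = first 3 digits = 179, minutes = 42.00289; 179 + 42.00289/60 = 179.7000482
  W ⇒ negate
Point 4:
  Lat: degrees = first 2 digits = 5, minutes = 24.77398; 5 + 24.77398/60 = 5.4128997
  S → negative
  Lon: split at 3 digits → 060° and 41.8937′; 60 + 41.8937/60 = 60.6982283
  W → negative
Point 5:
  Lat: 5 + 29.88/60 = 5.4980000
  hemisphere S, so the sign is −
  λ: 52.3601′ = 0.872668°; total 127.8726683
  hemisphere W, so the sign is −
Point 6:
  Latitude: 34.531′ = 0.575517°; total 31.5755167
  N → positive
  λ: 122 + 47.59/60 = 122.7931667
  E ⇒ keep positive

1. 79.862533, 69.854600
2. -84.907972, 17.357000
3. 43.748433, -179.700048
4. -5.412900, -60.698228
5. -5.498000, -127.872668
6. 31.575517, 122.793167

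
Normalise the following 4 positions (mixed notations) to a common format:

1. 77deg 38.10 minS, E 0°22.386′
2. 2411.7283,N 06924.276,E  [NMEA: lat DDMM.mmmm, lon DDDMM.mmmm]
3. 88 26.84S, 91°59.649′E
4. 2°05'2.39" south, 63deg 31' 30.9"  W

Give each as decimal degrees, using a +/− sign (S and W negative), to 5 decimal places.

1. -77.63500, 0.37310
2. 24.19547, 69.40460
3. -88.44733, 91.99415
4. -2.08400, -63.52525

Point 1:
  φ: 38.1′ = 0.635000°; total 77.635000
  S ⇒ negate
  λ: 0 + 22.386/60 = 0.373100
  E → positive
Point 2:
  Latitude: split at 2 digits → 24° and 11.7283′; 24 + 11.7283/60 = 24.195472
  N ⇒ keep positive
  Longitude: degrees = first 3 digits = 69, minutes = 24.276; 69 + 24.276/60 = 69.404600
  E → positive
Point 3:
  φ: 88 + 26.84/60 = 88.447333
  hemisphere S, so the sign is −
  λ: 91 + 59.649/60 = 91.994150
  E ⇒ keep positive
Point 4:
  Latitude: 2° + 5/60 + 2.39/3600 = 2 + 0.083333 + 0.000664 = 2.083997
  hemisphere S, so the sign is −
  Lon: 63° + 31/60 + 30.9/3600 = 63 + 0.516667 + 0.008583 = 63.525250
  hemisphere W, so the sign is −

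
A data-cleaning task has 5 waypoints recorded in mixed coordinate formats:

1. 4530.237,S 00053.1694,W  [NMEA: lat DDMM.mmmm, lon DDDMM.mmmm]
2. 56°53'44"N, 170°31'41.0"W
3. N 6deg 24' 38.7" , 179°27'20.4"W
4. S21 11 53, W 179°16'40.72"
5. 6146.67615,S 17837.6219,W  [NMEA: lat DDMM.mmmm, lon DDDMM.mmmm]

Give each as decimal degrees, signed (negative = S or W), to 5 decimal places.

Point 1:
  φ: split at 2 digits → 45° and 30.237′; 45 + 30.237/60 = 45.503950
  S ⇒ negate
  λ: split at 3 digits → 000° and 53.1694′; 0 + 53.1694/60 = 0.886157
  W ⇒ negate
Point 2:
  Lat: 56 + 53/60 + 44/3600 = 56.895556
  N → positive
  Lon: 170 + 31/60 + 41/3600 = 170.528056
  W ⇒ negate
Point 3:
  φ: 6 + 24/60 + 38.7/3600 = 6.410750
  N → positive
  λ: 27′ + 20.4″ = 27.34000′; 179 + 27.34000/60 = 179.455667
  W → negative
Point 4:
  φ: 21° + 11/60 + 53/3600 = 21 + 0.183333 + 0.014722 = 21.198056
  hemisphere S, so the sign is −
  Longitude: 16′ + 40.72″ = 16.67867′; 179 + 16.67867/60 = 179.277978
  W ⇒ negate
Point 5:
  φ: split at 2 digits → 61° and 46.67615′; 61 + 46.67615/60 = 61.777936
  hemisphere S, so the sign is −
  Lon: split at 3 digits → 178° and 37.6219′; 178 + 37.6219/60 = 178.627032
  W ⇒ negate

1. -45.50395, -0.88616
2. 56.89556, -170.52806
3. 6.41075, -179.45567
4. -21.19806, -179.27798
5. -61.77794, -178.62703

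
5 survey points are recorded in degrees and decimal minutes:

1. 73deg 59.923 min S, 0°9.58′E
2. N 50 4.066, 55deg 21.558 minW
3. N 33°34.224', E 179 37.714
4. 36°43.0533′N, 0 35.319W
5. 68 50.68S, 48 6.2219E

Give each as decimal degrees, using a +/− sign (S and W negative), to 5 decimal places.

1. -73.99872, 0.15967
2. 50.06777, -55.35930
3. 33.57040, 179.62857
4. 36.71756, -0.58865
5. -68.84467, 48.10370

Point 1:
  Lat: 73 + 59.923/60 = 73.998717
  hemisphere S, so the sign is −
  Longitude: 9.58′ = 0.159667°; total 0.159667
  E ⇒ keep positive
Point 2:
  φ: 50 + 4.066/60 = 50.067767
  N ⇒ keep positive
  Lon: 55 + 21.558/60 = 55.359300
  W → negative
Point 3:
  Latitude: 33 + 34.224/60 = 33.570400
  N → positive
  Longitude: 37.714′ = 0.628567°; total 179.628567
  E ⇒ keep positive
Point 4:
  Latitude: 43.0533′ = 0.717555°; total 36.717555
  N → positive
  λ: 35.319′ = 0.588650°; total 0.588650
  W → negative
Point 5:
  Latitude: 50.68′ = 0.844667°; total 68.844667
  S ⇒ negate
  Lon: 6.2219′ = 0.103698°; total 48.103698
  E ⇒ keep positive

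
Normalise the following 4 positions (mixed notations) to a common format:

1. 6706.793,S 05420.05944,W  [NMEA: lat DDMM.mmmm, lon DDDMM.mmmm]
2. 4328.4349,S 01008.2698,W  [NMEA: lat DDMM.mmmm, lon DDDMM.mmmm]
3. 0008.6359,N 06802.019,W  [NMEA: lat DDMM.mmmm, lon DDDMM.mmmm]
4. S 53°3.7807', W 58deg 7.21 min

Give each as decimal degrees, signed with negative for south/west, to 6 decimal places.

1. -67.113217, -54.334324
2. -43.473915, -10.137830
3. 0.143932, -68.033650
4. -53.063012, -58.120167

Point 1:
  Lat: degrees = first 2 digits = 67, minutes = 6.793; 67 + 6.793/60 = 67.1132167
  S → negative
  Lon: degrees = first 3 digits = 54, minutes = 20.05944; 54 + 20.05944/60 = 54.3343240
  hemisphere W, so the sign is −
Point 2:
  Latitude: split at 2 digits → 43° and 28.4349′; 43 + 28.4349/60 = 43.4739150
  S → negative
  λ: split at 3 digits → 010° and 8.2698′; 10 + 8.2698/60 = 10.1378300
  W ⇒ negate
Point 3:
  Latitude: split at 2 digits → 00° and 8.6359′; 0 + 8.6359/60 = 0.1439317
  N → positive
  Lon: degrees = first 3 digits = 68, minutes = 2.019; 68 + 2.019/60 = 68.0336500
  W ⇒ negate
Point 4:
  φ: 53 + 3.7807/60 = 53.0630117
  S ⇒ negate
  λ: 58 + 7.21/60 = 58.1201667
  hemisphere W, so the sign is −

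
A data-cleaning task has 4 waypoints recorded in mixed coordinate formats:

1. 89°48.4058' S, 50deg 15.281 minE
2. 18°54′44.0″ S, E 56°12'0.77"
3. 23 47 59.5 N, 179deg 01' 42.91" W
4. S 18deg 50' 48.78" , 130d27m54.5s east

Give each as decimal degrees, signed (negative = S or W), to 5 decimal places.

1. -89.80676, 50.25468
2. -18.91222, 56.20021
3. 23.79986, -179.02859
4. -18.84688, 130.46514

Point 1:
  φ: 89 + 48.4058/60 = 89.806763
  S → negative
  λ: 15.281′ = 0.254683°; total 50.254683
  E ⇒ keep positive
Point 2:
  Lat: 54′ + 44″ = 54.73333′; 18 + 54.73333/60 = 18.912222
  hemisphere S, so the sign is −
  Longitude: 56 + 12/60 + 0.77/3600 = 56.200214
  E → positive
Point 3:
  Latitude: 47′ + 59.5″ = 47.99167′; 23 + 47.99167/60 = 23.799861
  N → positive
  Longitude: 1′ + 42.91″ = 1.71517′; 179 + 1.71517/60 = 179.028586
  W ⇒ negate
Point 4:
  Latitude: 18° + 50/60 + 48.78/3600 = 18 + 0.833333 + 0.013550 = 18.846883
  hemisphere S, so the sign is −
  λ: 130° + 27/60 + 54.5/3600 = 130 + 0.450000 + 0.015139 = 130.465139
  E ⇒ keep positive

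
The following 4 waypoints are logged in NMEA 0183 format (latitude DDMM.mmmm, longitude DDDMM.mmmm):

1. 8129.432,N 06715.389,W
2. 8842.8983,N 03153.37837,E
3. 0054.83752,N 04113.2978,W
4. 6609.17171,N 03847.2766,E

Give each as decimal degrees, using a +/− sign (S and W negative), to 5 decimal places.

1. 81.49053, -67.25648
2. 88.71497, 31.88964
3. 0.91396, -41.22163
4. 66.15286, 38.78794

Point 1:
  Latitude: degrees = first 2 digits = 81, minutes = 29.432; 81 + 29.432/60 = 81.490533
  N → positive
  Lon: degrees = first 3 digits = 67, minutes = 15.389; 67 + 15.389/60 = 67.256483
  hemisphere W, so the sign is −
Point 2:
  φ: degrees = first 2 digits = 88, minutes = 42.8983; 88 + 42.8983/60 = 88.714972
  N ⇒ keep positive
  λ: split at 3 digits → 031° and 53.37837′; 31 + 53.37837/60 = 31.889640
  E → positive
Point 3:
  φ: degrees = first 2 digits = 0, minutes = 54.83752; 0 + 54.83752/60 = 0.913959
  N ⇒ keep positive
  λ: split at 3 digits → 041° and 13.2978′; 41 + 13.2978/60 = 41.221630
  W ⇒ negate
Point 4:
  φ: split at 2 digits → 66° and 9.17171′; 66 + 9.17171/60 = 66.152862
  N ⇒ keep positive
  Lon: split at 3 digits → 038° and 47.2766′; 38 + 47.2766/60 = 38.787943
  E → positive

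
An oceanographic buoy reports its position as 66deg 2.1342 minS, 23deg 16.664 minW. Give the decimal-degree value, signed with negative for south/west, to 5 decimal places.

-66.03557, -23.27773

Latitude: 66 + 2.1342/60 = 66.035570
S → negative
Longitude: 16.664′ = 0.277733°; total 23.277733
W ⇒ negate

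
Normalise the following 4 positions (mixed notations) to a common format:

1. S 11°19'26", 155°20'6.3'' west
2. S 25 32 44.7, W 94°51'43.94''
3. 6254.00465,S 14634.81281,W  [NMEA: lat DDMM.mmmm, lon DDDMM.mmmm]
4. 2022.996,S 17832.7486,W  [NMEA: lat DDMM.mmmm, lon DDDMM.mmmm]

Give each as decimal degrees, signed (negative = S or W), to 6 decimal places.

1. -11.323889, -155.335083
2. -25.545750, -94.862206
3. -62.900078, -146.580214
4. -20.383267, -178.545810

Point 1:
  φ: 19′ + 26″ = 19.43333′; 11 + 19.43333/60 = 11.3238889
  hemisphere S, so the sign is −
  Lon: 20′ + 6.3″ = 20.10500′; 155 + 20.10500/60 = 155.3350833
  W → negative
Point 2:
  Lat: 32′ + 44.7″ = 32.74500′; 25 + 32.74500/60 = 25.5457500
  hemisphere S, so the sign is −
  λ: 94 + 51/60 + 43.94/3600 = 94.8622056
  W → negative
Point 3:
  φ: split at 2 digits → 62° and 54.00465′; 62 + 54.00465/60 = 62.9000775
  S → negative
  Longitude: split at 3 digits → 146° and 34.81281′; 146 + 34.81281/60 = 146.5802135
  W → negative
Point 4:
  Latitude: split at 2 digits → 20° and 22.996′; 20 + 22.996/60 = 20.3832667
  S → negative
  Longitude: split at 3 digits → 178° and 32.7486′; 178 + 32.7486/60 = 178.5458100
  hemisphere W, so the sign is −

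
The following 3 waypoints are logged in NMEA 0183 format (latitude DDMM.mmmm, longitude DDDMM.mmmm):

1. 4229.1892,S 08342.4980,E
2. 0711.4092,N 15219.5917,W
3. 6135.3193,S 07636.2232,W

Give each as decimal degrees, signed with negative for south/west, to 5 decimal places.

1. -42.48649, 83.70830
2. 7.19015, -152.32653
3. -61.58866, -76.60372

Point 1:
  φ: split at 2 digits → 42° and 29.1892′; 42 + 29.1892/60 = 42.486487
  S → negative
  λ: degrees = first 3 digits = 83, minutes = 42.498; 83 + 42.498/60 = 83.708300
  E ⇒ keep positive
Point 2:
  Latitude: degrees = first 2 digits = 7, minutes = 11.4092; 7 + 11.4092/60 = 7.190153
  N ⇒ keep positive
  λ: degrees = first 3 digits = 152, minutes = 19.5917; 152 + 19.5917/60 = 152.326528
  W → negative
Point 3:
  Lat: split at 2 digits → 61° and 35.3193′; 61 + 35.3193/60 = 61.588655
  hemisphere S, so the sign is −
  λ: degrees = first 3 digits = 76, minutes = 36.2232; 76 + 36.2232/60 = 76.603720
  W → negative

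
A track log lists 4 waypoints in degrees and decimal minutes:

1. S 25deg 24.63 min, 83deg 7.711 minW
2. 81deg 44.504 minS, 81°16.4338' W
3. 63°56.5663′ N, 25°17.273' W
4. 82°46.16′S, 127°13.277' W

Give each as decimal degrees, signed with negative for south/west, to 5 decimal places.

Point 1:
  Latitude: 24.63′ = 0.410500°; total 25.410500
  S ⇒ negate
  λ: 7.711′ = 0.128517°; total 83.128517
  hemisphere W, so the sign is −
Point 2:
  Lat: 44.504′ = 0.741733°; total 81.741733
  S → negative
  λ: 16.4338′ = 0.273897°; total 81.273897
  W → negative
Point 3:
  Latitude: 63 + 56.5663/60 = 63.942772
  N → positive
  Lon: 17.273′ = 0.287883°; total 25.287883
  W ⇒ negate
Point 4:
  Latitude: 82 + 46.16/60 = 82.769333
  S ⇒ negate
  λ: 127 + 13.277/60 = 127.221283
  W ⇒ negate

1. -25.41050, -83.12852
2. -81.74173, -81.27390
3. 63.94277, -25.28788
4. -82.76933, -127.22128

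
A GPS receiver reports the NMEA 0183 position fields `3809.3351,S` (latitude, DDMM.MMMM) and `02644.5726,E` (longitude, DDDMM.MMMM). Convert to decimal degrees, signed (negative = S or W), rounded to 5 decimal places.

-38.15559, 26.74288

Lat: degrees = first 2 digits = 38, minutes = 9.3351; 38 + 9.3351/60 = 38.155585
S → negative
Lon: degrees = first 3 digits = 26, minutes = 44.5726; 26 + 44.5726/60 = 26.742877
E → positive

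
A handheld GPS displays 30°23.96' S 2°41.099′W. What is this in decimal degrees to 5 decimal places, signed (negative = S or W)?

Lat: 23.96′ = 0.399333°; total 30.399333
hemisphere S, so the sign is −
λ: 41.099′ = 0.684983°; total 2.684983
W → negative

-30.39933, -2.68498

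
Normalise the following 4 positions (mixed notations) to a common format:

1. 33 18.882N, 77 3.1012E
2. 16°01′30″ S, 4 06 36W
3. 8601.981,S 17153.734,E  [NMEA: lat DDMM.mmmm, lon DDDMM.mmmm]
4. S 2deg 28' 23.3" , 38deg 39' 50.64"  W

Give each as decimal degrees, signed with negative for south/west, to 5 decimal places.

1. 33.31470, 77.05169
2. -16.02500, -4.11000
3. -86.03302, 171.89557
4. -2.47314, -38.66407

Point 1:
  Latitude: 18.882′ = 0.314700°; total 33.314700
  N → positive
  λ: 77 + 3.1012/60 = 77.051687
  E → positive
Point 2:
  φ: 1′ + 30″ = 1.50000′; 16 + 1.50000/60 = 16.025000
  S ⇒ negate
  Longitude: 6′ + 36″ = 6.60000′; 4 + 6.60000/60 = 4.110000
  W → negative
Point 3:
  Latitude: degrees = first 2 digits = 86, minutes = 1.981; 86 + 1.981/60 = 86.033017
  S ⇒ negate
  Longitude: split at 3 digits → 171° and 53.734′; 171 + 53.734/60 = 171.895567
  E ⇒ keep positive
Point 4:
  Latitude: 2° + 28/60 + 23.3/3600 = 2 + 0.466667 + 0.006472 = 2.473139
  S ⇒ negate
  Longitude: 38 + 39/60 + 50.64/3600 = 38.664067
  W → negative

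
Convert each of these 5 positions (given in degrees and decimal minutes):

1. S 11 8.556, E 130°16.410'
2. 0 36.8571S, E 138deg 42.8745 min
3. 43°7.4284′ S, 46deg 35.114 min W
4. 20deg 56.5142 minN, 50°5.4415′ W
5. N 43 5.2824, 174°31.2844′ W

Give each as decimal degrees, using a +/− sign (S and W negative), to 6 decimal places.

Point 1:
  Lat: 8.556′ = 0.142600°; total 11.1426000
  S ⇒ negate
  λ: 130 + 16.41/60 = 130.2735000
  E → positive
Point 2:
  φ: 36.8571′ = 0.614285°; total 0.6142850
  S → negative
  Lon: 42.8745′ = 0.714575°; total 138.7145750
  E → positive
Point 3:
  Lat: 43 + 7.4284/60 = 43.1238067
  S → negative
  λ: 35.114′ = 0.585233°; total 46.5852333
  W ⇒ negate
Point 4:
  Lat: 20 + 56.5142/60 = 20.9419033
  N ⇒ keep positive
  λ: 5.4415′ = 0.090692°; total 50.0906917
  W ⇒ negate
Point 5:
  Lat: 5.2824′ = 0.088040°; total 43.0880400
  N ⇒ keep positive
  λ: 31.2844′ = 0.521407°; total 174.5214067
  hemisphere W, so the sign is −

1. -11.142600, 130.273500
2. -0.614285, 138.714575
3. -43.123807, -46.585233
4. 20.941903, -50.090692
5. 43.088040, -174.521407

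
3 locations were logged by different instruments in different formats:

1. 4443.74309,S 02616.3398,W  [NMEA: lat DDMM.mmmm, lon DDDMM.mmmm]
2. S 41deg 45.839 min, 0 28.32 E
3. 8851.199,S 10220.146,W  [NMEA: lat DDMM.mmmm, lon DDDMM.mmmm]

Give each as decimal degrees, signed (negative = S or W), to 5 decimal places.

Point 1:
  Latitude: split at 2 digits → 44° and 43.74309′; 44 + 43.74309/60 = 44.729052
  S ⇒ negate
  Lon: split at 3 digits → 026° and 16.3398′; 26 + 16.3398/60 = 26.272330
  W → negative
Point 2:
  φ: 45.839′ = 0.763983°; total 41.763983
  S → negative
  Longitude: 0 + 28.32/60 = 0.472000
  E → positive
Point 3:
  Lat: split at 2 digits → 88° and 51.199′; 88 + 51.199/60 = 88.853317
  S → negative
  Longitude: degrees = first 3 digits = 102, minutes = 20.146; 102 + 20.146/60 = 102.335767
  W → negative

1. -44.72905, -26.27233
2. -41.76398, 0.47200
3. -88.85332, -102.33577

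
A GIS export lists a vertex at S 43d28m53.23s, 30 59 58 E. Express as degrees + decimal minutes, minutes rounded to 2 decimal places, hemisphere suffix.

43° 28.89′ S, 30° 59.97′ E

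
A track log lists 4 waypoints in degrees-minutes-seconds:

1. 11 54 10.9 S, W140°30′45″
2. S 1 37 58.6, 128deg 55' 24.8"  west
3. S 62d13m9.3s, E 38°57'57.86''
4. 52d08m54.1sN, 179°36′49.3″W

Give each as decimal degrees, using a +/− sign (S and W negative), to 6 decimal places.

1. -11.903028, -140.512500
2. -1.632944, -128.923556
3. -62.219250, 38.966072
4. 52.148361, -179.613694

Point 1:
  φ: 11 + 54/60 + 10.9/3600 = 11.9030278
  S → negative
  Lon: 140 + 30/60 + 45/3600 = 140.5125000
  W → negative
Point 2:
  φ: 37′ + 58.6″ = 37.97667′; 1 + 37.97667/60 = 1.6329444
  hemisphere S, so the sign is −
  Longitude: 128 + 55/60 + 24.8/3600 = 128.9235556
  W ⇒ negate
Point 3:
  Lat: 62 + 13/60 + 9.3/3600 = 62.2192500
  S ⇒ negate
  Longitude: 38 + 57/60 + 57.86/3600 = 38.9660722
  E ⇒ keep positive
Point 4:
  φ: 52° + 8/60 + 54.1/3600 = 52 + 0.133333 + 0.015028 = 52.1483611
  N ⇒ keep positive
  Longitude: 179 + 36/60 + 49.3/3600 = 179.6136944
  hemisphere W, so the sign is −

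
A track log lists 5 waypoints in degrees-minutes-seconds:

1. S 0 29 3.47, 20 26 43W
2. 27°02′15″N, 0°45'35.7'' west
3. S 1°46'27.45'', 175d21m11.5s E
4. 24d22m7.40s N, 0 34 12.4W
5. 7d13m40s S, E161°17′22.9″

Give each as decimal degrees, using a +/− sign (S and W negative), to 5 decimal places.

Point 1:
  Latitude: 0 + 29/60 + 3.47/3600 = 0.484297
  hemisphere S, so the sign is −
  λ: 20 + 26/60 + 43/3600 = 20.445278
  W ⇒ negate
Point 2:
  φ: 27 + 2/60 + 15/3600 = 27.037500
  N ⇒ keep positive
  λ: 0° + 45/60 + 35.7/3600 = 0 + 0.750000 + 0.009917 = 0.759917
  W → negative
Point 3:
  Lat: 1° + 46/60 + 27.45/3600 = 1 + 0.766667 + 0.007625 = 1.774292
  S ⇒ negate
  λ: 175° + 21/60 + 11.5/3600 = 175 + 0.350000 + 0.003194 = 175.353194
  E → positive
Point 4:
  φ: 22′ + 7.4″ = 22.12333′; 24 + 22.12333/60 = 24.368722
  N ⇒ keep positive
  λ: 0° + 34/60 + 12.4/3600 = 0 + 0.566667 + 0.003444 = 0.570111
  hemisphere W, so the sign is −
Point 5:
  Latitude: 7 + 13/60 + 40/3600 = 7.227778
  hemisphere S, so the sign is −
  λ: 161° + 17/60 + 22.9/3600 = 161 + 0.283333 + 0.006361 = 161.289694
  E ⇒ keep positive

1. -0.48430, -20.44528
2. 27.03750, -0.75992
3. -1.77429, 175.35319
4. 24.36872, -0.57011
5. -7.22778, 161.28969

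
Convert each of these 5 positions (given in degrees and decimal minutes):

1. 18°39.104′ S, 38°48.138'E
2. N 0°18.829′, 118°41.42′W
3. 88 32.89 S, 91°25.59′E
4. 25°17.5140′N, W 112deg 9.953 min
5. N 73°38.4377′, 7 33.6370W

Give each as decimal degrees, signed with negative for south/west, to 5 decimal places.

1. -18.65173, 38.80230
2. 0.31382, -118.69033
3. -88.54817, 91.42650
4. 25.29190, -112.16588
5. 73.64063, -7.56062

Point 1:
  Lat: 18 + 39.104/60 = 18.651733
  S → negative
  Longitude: 48.138′ = 0.802300°; total 38.802300
  E → positive
Point 2:
  Latitude: 0 + 18.829/60 = 0.313817
  N ⇒ keep positive
  Longitude: 118 + 41.42/60 = 118.690333
  W ⇒ negate
Point 3:
  Latitude: 32.89′ = 0.548167°; total 88.548167
  S ⇒ negate
  Longitude: 25.59′ = 0.426500°; total 91.426500
  E → positive
Point 4:
  φ: 17.514′ = 0.291900°; total 25.291900
  N → positive
  Lon: 9.953′ = 0.165883°; total 112.165883
  W ⇒ negate
Point 5:
  Latitude: 38.4377′ = 0.640628°; total 73.640628
  N → positive
  Lon: 33.637′ = 0.560617°; total 7.560617
  W → negative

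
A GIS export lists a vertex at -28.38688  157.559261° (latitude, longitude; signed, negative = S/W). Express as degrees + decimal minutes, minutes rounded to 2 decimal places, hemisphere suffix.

Latitude is negative → S; |value| = 28.386880
Lat: fractional part 0.386880 → 23.2128 minutes
Lon: fractional part 0.559261 → 33.5557 minutes

28° 23.21′ S, 157° 33.56′ E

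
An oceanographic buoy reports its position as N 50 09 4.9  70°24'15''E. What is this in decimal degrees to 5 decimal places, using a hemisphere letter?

50.15136° N, 70.40417° E

φ: 50 + 9/60 + 4.9/3600 = 50.151361
λ: 24′ + 15″ = 24.25000′; 70 + 24.25000/60 = 70.404167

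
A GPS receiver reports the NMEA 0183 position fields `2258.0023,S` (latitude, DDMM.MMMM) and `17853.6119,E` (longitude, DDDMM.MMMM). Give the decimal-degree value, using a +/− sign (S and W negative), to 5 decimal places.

Lat: split at 2 digits → 22° and 58.0023′; 22 + 58.0023/60 = 22.966705
hemisphere S, so the sign is −
λ: split at 3 digits → 178° and 53.6119′; 178 + 53.6119/60 = 178.893532
E → positive

-22.96671, 178.89353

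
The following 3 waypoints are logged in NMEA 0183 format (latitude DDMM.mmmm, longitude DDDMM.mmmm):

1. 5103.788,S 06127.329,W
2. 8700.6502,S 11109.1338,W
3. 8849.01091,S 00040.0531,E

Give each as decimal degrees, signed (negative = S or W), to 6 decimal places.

Point 1:
  φ: split at 2 digits → 51° and 3.788′; 51 + 3.788/60 = 51.0631333
  hemisphere S, so the sign is −
  Lon: degrees = first 3 digits = 61, minutes = 27.329; 61 + 27.329/60 = 61.4554833
  W → negative
Point 2:
  φ: degrees = first 2 digits = 87, minutes = 0.6502; 87 + 0.6502/60 = 87.0108367
  hemisphere S, so the sign is −
  Longitude: degrees = first 3 digits = 111, minutes = 9.1338; 111 + 9.1338/60 = 111.1522300
  W ⇒ negate
Point 3:
  Lat: degrees = first 2 digits = 88, minutes = 49.01091; 88 + 49.01091/60 = 88.8168485
  S ⇒ negate
  Longitude: split at 3 digits → 000° and 40.0531′; 0 + 40.0531/60 = 0.6675517
  E → positive

1. -51.063133, -61.455483
2. -87.010837, -111.152230
3. -88.816849, 0.667552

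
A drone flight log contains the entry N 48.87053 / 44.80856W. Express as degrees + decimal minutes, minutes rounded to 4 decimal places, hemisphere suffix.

φ: minutes = (48.870530 − 48) × 60 = 52.231800
Longitude: minutes = (44.808560 − 44) × 60 = 48.513600

48° 52.2318′ N, 44° 48.5136′ W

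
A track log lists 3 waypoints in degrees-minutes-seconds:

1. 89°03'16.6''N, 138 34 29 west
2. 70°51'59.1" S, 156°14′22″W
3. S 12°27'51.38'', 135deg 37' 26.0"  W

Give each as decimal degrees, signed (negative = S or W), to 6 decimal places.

Point 1:
  Lat: 3′ + 16.6″ = 3.27667′; 89 + 3.27667/60 = 89.0546111
  N ⇒ keep positive
  Lon: 138 + 34/60 + 29/3600 = 138.5747222
  W ⇒ negate
Point 2:
  Latitude: 70° + 51/60 + 59.1/3600 = 70 + 0.850000 + 0.016417 = 70.8664167
  S ⇒ negate
  Lon: 156° + 14/60 + 22/3600 = 156 + 0.233333 + 0.006111 = 156.2394444
  hemisphere W, so the sign is −
Point 3:
  φ: 12° + 27/60 + 51.38/3600 = 12 + 0.450000 + 0.014272 = 12.4642722
  hemisphere S, so the sign is −
  Lon: 135 + 37/60 + 26/3600 = 135.6238889
  W ⇒ negate

1. 89.054611, -138.574722
2. -70.866417, -156.239444
3. -12.464272, -135.623889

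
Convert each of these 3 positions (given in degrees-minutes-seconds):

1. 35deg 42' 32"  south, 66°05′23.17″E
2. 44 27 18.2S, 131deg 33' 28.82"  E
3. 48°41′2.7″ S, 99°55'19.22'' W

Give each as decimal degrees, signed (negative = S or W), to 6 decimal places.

Point 1:
  φ: 35 + 42/60 + 32/3600 = 35.7088889
  S → negative
  Longitude: 5′ + 23.17″ = 5.38617′; 66 + 5.38617/60 = 66.0897694
  E ⇒ keep positive
Point 2:
  Latitude: 44° + 27/60 + 18.2/3600 = 44 + 0.450000 + 0.005056 = 44.4550556
  hemisphere S, so the sign is −
  λ: 131 + 33/60 + 28.82/3600 = 131.5580056
  E ⇒ keep positive
Point 3:
  Latitude: 48 + 41/60 + 2.7/3600 = 48.6840833
  S → negative
  Longitude: 99 + 55/60 + 19.22/3600 = 99.9220056
  W ⇒ negate

1. -35.708889, 66.089769
2. -44.455056, 131.558006
3. -48.684083, -99.922006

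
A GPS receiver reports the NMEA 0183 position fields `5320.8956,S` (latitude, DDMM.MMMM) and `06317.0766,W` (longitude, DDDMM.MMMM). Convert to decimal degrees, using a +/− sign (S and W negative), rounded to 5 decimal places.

Lat: split at 2 digits → 53° and 20.8956′; 53 + 20.8956/60 = 53.348260
S ⇒ negate
Longitude: degrees = first 3 digits = 63, minutes = 17.0766; 63 + 17.0766/60 = 63.284610
hemisphere W, so the sign is −

-53.34826, -63.28461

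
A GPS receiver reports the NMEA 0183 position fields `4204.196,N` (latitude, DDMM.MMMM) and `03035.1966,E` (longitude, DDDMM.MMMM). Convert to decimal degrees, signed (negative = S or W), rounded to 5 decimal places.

42.06993, 30.58661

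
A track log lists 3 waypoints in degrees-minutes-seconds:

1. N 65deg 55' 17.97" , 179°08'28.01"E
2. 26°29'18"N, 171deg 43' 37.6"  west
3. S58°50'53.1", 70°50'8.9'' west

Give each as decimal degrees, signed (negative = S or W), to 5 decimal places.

Point 1:
  Latitude: 65° + 55/60 + 17.97/3600 = 65 + 0.916667 + 0.004992 = 65.921658
  N → positive
  λ: 179° + 8/60 + 28.01/3600 = 179 + 0.133333 + 0.007781 = 179.141114
  E ⇒ keep positive
Point 2:
  Latitude: 29′ + 18″ = 29.30000′; 26 + 29.30000/60 = 26.488333
  N → positive
  Lon: 171° + 43/60 + 37.6/3600 = 171 + 0.716667 + 0.010444 = 171.727111
  W → negative
Point 3:
  Latitude: 58 + 50/60 + 53.1/3600 = 58.848083
  S → negative
  λ: 70 + 50/60 + 8.9/3600 = 70.835806
  W ⇒ negate

1. 65.92166, 179.14111
2. 26.48833, -171.72711
3. -58.84808, -70.83581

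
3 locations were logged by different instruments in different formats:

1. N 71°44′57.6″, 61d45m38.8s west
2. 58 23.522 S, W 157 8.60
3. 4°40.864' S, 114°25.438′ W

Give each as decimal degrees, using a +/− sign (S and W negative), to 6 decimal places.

Point 1:
  Latitude: 71° + 44/60 + 57.6/3600 = 71 + 0.733333 + 0.016000 = 71.7493333
  N → positive
  Lon: 61 + 45/60 + 38.8/3600 = 61.7607778
  W ⇒ negate
Point 2:
  φ: 23.522′ = 0.392033°; total 58.3920333
  S ⇒ negate
  Longitude: 8.6′ = 0.143333°; total 157.1433333
  W → negative
Point 3:
  Lat: 40.864′ = 0.681067°; total 4.6810667
  S → negative
  λ: 25.438′ = 0.423967°; total 114.4239667
  W ⇒ negate

1. 71.749333, -61.760778
2. -58.392033, -157.143333
3. -4.681067, -114.423967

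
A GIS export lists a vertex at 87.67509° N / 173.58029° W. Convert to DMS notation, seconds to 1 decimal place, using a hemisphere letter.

87°40′30.3″ N, 173°34′49.0″ W

φ: 0.675090 × 60 = 40.50540′ → 40′, remainder × 60 = 30.324″
Lon: 0.580290° → 34.81740′; 0.81740 × 60 = 49.044″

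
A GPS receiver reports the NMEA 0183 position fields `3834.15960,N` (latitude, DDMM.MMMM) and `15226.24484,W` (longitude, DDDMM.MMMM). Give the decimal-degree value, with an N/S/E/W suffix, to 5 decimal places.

38.56933° N, 152.43741° W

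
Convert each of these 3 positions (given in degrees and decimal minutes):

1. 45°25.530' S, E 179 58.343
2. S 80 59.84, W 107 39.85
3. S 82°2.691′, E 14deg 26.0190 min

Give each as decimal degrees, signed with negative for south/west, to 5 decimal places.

Point 1:
  Lat: 45 + 25.53/60 = 45.425500
  S → negative
  λ: 58.343′ = 0.972383°; total 179.972383
  E → positive
Point 2:
  φ: 59.84′ = 0.997333°; total 80.997333
  S → negative
  Lon: 39.85′ = 0.664167°; total 107.664167
  hemisphere W, so the sign is −
Point 3:
  Latitude: 2.691′ = 0.044850°; total 82.044850
  hemisphere S, so the sign is −
  Lon: 26.019′ = 0.433650°; total 14.433650
  E → positive

1. -45.42550, 179.97238
2. -80.99733, -107.66417
3. -82.04485, 14.43365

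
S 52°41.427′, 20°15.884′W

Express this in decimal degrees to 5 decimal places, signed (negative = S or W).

-52.69045, -20.26473

φ: 41.427′ = 0.690450°; total 52.690450
hemisphere S, so the sign is −
Lon: 15.884′ = 0.264733°; total 20.264733
W → negative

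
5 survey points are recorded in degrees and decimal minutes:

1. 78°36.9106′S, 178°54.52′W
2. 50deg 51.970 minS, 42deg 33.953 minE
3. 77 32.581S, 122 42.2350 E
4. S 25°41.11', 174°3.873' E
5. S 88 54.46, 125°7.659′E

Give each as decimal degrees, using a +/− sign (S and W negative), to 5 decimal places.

1. -78.61518, -178.90867
2. -50.86617, 42.56588
3. -77.54302, 122.70392
4. -25.68517, 174.06455
5. -88.90767, 125.12765

Point 1:
  φ: 78 + 36.9106/60 = 78.615177
  S ⇒ negate
  Longitude: 178 + 54.52/60 = 178.908667
  W → negative
Point 2:
  Lat: 50 + 51.97/60 = 50.866167
  hemisphere S, so the sign is −
  Lon: 42 + 33.953/60 = 42.565883
  E → positive
Point 3:
  Lat: 32.581′ = 0.543017°; total 77.543017
  S ⇒ negate
  Longitude: 122 + 42.235/60 = 122.703917
  E ⇒ keep positive
Point 4:
  Lat: 25 + 41.11/60 = 25.685167
  S ⇒ negate
  Longitude: 3.873′ = 0.064550°; total 174.064550
  E ⇒ keep positive
Point 5:
  φ: 88 + 54.46/60 = 88.907667
  hemisphere S, so the sign is −
  λ: 7.659′ = 0.127650°; total 125.127650
  E ⇒ keep positive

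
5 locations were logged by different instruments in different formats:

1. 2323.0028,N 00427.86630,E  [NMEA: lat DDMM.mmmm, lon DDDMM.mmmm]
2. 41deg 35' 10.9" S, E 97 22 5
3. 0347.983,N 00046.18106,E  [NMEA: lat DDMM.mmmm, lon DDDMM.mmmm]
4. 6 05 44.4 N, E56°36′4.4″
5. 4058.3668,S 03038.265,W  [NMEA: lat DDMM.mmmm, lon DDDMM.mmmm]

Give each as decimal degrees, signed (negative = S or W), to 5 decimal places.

1. 23.38338, 4.46444
2. -41.58636, 97.36806
3. 3.79972, 0.76968
4. 6.09567, 56.60122
5. -40.97278, -30.63775

Point 1:
  Latitude: split at 2 digits → 23° and 23.0028′; 23 + 23.0028/60 = 23.383380
  N → positive
  Lon: split at 3 digits → 004° and 27.8663′; 4 + 27.8663/60 = 4.464438
  E ⇒ keep positive
Point 2:
  Latitude: 41 + 35/60 + 10.9/3600 = 41.586361
  hemisphere S, so the sign is −
  Lon: 97 + 22/60 + 5/3600 = 97.368056
  E ⇒ keep positive
Point 3:
  Lat: degrees = first 2 digits = 3, minutes = 47.983; 3 + 47.983/60 = 3.799717
  N → positive
  Lon: split at 3 digits → 000° and 46.18106′; 0 + 46.18106/60 = 0.769684
  E ⇒ keep positive
Point 4:
  Latitude: 6° + 5/60 + 44.4/3600 = 6 + 0.083333 + 0.012333 = 6.095667
  N → positive
  λ: 56 + 36/60 + 4.4/3600 = 56.601222
  E → positive
Point 5:
  Lat: split at 2 digits → 40° and 58.3668′; 40 + 58.3668/60 = 40.972780
  hemisphere S, so the sign is −
  λ: degrees = first 3 digits = 30, minutes = 38.265; 30 + 38.265/60 = 30.637750
  W ⇒ negate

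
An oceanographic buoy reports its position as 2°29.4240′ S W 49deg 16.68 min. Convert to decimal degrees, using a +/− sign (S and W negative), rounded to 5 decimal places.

-2.49040, -49.27800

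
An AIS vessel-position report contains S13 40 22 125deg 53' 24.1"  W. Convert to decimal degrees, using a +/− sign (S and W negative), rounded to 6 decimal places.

-13.672778, -125.890028

φ: 40′ + 22″ = 40.36667′; 13 + 40.36667/60 = 13.6727778
hemisphere S, so the sign is −
Longitude: 53′ + 24.1″ = 53.40167′; 125 + 53.40167/60 = 125.8900278
W ⇒ negate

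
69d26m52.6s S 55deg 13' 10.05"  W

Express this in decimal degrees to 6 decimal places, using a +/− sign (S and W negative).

-69.447944, -55.219458

Latitude: 69 + 26/60 + 52.6/3600 = 69.4479444
S → negative
λ: 13′ + 10.05″ = 13.16750′; 55 + 13.16750/60 = 55.2194583
W ⇒ negate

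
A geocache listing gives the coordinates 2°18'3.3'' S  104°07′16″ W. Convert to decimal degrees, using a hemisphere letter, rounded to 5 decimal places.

φ: 2° + 18/60 + 3.3/3600 = 2 + 0.300000 + 0.000917 = 2.300917
Lon: 7′ + 16″ = 7.26667′; 104 + 7.26667/60 = 104.121111

2.30092° S, 104.12111° W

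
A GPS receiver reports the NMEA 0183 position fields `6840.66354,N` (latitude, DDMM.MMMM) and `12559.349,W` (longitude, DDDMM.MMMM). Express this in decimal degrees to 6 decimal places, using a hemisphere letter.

68.677726° N, 125.989150° W

Lat: degrees = first 2 digits = 68, minutes = 40.66354; 68 + 40.66354/60 = 68.6777257
Lon: split at 3 digits → 125° and 59.349′; 125 + 59.349/60 = 125.9891500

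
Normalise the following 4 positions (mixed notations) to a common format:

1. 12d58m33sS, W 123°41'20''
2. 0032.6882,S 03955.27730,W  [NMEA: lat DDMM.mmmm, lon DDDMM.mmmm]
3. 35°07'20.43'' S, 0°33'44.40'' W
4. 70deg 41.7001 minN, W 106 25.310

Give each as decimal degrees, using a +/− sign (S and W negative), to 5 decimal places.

1. -12.97583, -123.68889
2. -0.54480, -39.92129
3. -35.12234, -0.56233
4. 70.69500, -106.42183

Point 1:
  Lat: 12° + 58/60 + 33/3600 = 12 + 0.966667 + 0.009167 = 12.975833
  S → negative
  λ: 123 + 41/60 + 20/3600 = 123.688889
  W ⇒ negate
Point 2:
  φ: degrees = first 2 digits = 0, minutes = 32.6882; 0 + 32.6882/60 = 0.544803
  S → negative
  Lon: degrees = first 3 digits = 39, minutes = 55.2773; 39 + 55.2773/60 = 39.921288
  W ⇒ negate
Point 3:
  Lat: 35 + 7/60 + 20.43/3600 = 35.122342
  S → negative
  λ: 0 + 33/60 + 44.4/3600 = 0.562333
  W ⇒ negate
Point 4:
  Lat: 70 + 41.7001/60 = 70.695002
  N → positive
  λ: 106 + 25.31/60 = 106.421833
  W → negative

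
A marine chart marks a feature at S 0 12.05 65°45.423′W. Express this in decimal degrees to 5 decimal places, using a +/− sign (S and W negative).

Latitude: 0 + 12.05/60 = 0.200833
hemisphere S, so the sign is −
Lon: 65 + 45.423/60 = 65.757050
W ⇒ negate

-0.20083, -65.75705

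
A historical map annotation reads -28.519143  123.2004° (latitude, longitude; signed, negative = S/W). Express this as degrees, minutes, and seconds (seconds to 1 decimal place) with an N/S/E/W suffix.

28°31′8.9″ S, 123°12′1.4″ E

Latitude is negative → S; |value| = 28.519143
Lat: whole degrees 28; 31.14858′ → 31′ and 8.915″
Longitude: 0.200400° → 12.02400′; 0.02400 × 60 = 1.440″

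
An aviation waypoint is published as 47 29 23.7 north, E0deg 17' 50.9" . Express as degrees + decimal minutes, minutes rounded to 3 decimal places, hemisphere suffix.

47° 29.395′ N, 0° 17.848′ E

Latitude: seconds/60 = 0.39500; minutes = 29 + 0.39500 = 29.39500
Longitude: 17 + 50.9/60 = 17.84833′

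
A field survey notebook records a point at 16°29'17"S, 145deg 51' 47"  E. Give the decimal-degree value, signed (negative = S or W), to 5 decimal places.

φ: 16 + 29/60 + 17/3600 = 16.488056
S ⇒ negate
Longitude: 145° + 51/60 + 47/3600 = 145 + 0.850000 + 0.013056 = 145.863056
E ⇒ keep positive

-16.48806, 145.86306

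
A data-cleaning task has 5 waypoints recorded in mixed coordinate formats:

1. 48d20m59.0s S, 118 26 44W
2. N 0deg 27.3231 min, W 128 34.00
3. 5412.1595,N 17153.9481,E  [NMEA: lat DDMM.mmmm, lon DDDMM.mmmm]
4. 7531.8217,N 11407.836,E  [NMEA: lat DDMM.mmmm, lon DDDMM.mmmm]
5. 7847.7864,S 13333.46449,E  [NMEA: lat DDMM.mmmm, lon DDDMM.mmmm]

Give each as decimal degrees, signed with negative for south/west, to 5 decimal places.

1. -48.34972, -118.44556
2. 0.45539, -128.56667
3. 54.20266, 171.89914
4. 75.53036, 114.13060
5. -78.79644, 133.55774

Point 1:
  φ: 48 + 20/60 + 59/3600 = 48.349722
  S → negative
  Lon: 26′ + 44″ = 26.73333′; 118 + 26.73333/60 = 118.445556
  W ⇒ negate
Point 2:
  Lat: 0 + 27.3231/60 = 0.455385
  N → positive
  λ: 34′ = 0.566667°; total 128.566667
  W ⇒ negate
Point 3:
  Latitude: split at 2 digits → 54° and 12.1595′; 54 + 12.1595/60 = 54.202658
  N ⇒ keep positive
  Longitude: split at 3 digits → 171° and 53.9481′; 171 + 53.9481/60 = 171.899135
  E → positive
Point 4:
  φ: split at 2 digits → 75° and 31.8217′; 75 + 31.8217/60 = 75.530362
  N → positive
  Longitude: split at 3 digits → 114° and 7.836′; 114 + 7.836/60 = 114.130600
  E ⇒ keep positive
Point 5:
  Lat: split at 2 digits → 78° and 47.7864′; 78 + 47.7864/60 = 78.796440
  S ⇒ negate
  Longitude: degrees = first 3 digits = 133, minutes = 33.46449; 133 + 33.46449/60 = 133.557742
  E → positive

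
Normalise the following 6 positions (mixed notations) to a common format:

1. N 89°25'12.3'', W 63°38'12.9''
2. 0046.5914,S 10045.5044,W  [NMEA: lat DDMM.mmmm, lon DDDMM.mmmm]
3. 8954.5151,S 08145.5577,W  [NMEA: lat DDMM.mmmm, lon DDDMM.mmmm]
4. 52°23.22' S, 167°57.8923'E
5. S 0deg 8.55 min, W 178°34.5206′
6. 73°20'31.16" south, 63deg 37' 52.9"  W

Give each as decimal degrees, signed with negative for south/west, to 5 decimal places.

Point 1:
  Latitude: 89° + 25/60 + 12.3/3600 = 89 + 0.416667 + 0.003417 = 89.420083
  N ⇒ keep positive
  Longitude: 63° + 38/60 + 12.9/3600 = 63 + 0.633333 + 0.003583 = 63.636917
  W ⇒ negate
Point 2:
  Latitude: split at 2 digits → 00° and 46.5914′; 0 + 46.5914/60 = 0.776523
  S ⇒ negate
  λ: split at 3 digits → 100° and 45.5044′; 100 + 45.5044/60 = 100.758407
  W → negative
Point 3:
  φ: split at 2 digits → 89° and 54.5151′; 89 + 54.5151/60 = 89.908585
  hemisphere S, so the sign is −
  λ: split at 3 digits → 081° and 45.5577′; 81 + 45.5577/60 = 81.759295
  hemisphere W, so the sign is −
Point 4:
  Lat: 23.22′ = 0.387000°; total 52.387000
  hemisphere S, so the sign is −
  Longitude: 57.8923′ = 0.964872°; total 167.964872
  E → positive
Point 5:
  Lat: 0 + 8.55/60 = 0.142500
  hemisphere S, so the sign is −
  λ: 34.5206′ = 0.575343°; total 178.575343
  W ⇒ negate
Point 6:
  φ: 20′ + 31.16″ = 20.51933′; 73 + 20.51933/60 = 73.341989
  S ⇒ negate
  Longitude: 63 + 37/60 + 52.9/3600 = 63.631361
  W → negative

1. 89.42008, -63.63692
2. -0.77652, -100.75841
3. -89.90859, -81.75930
4. -52.38700, 167.96487
5. -0.14250, -178.57534
6. -73.34199, -63.63136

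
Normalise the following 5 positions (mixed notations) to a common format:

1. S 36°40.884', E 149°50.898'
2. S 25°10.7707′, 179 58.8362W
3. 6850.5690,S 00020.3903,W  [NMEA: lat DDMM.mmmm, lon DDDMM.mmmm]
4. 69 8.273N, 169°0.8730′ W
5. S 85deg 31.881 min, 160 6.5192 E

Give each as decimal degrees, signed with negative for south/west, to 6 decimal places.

Point 1:
  φ: 36 + 40.884/60 = 36.6814000
  S ⇒ negate
  Lon: 149 + 50.898/60 = 149.8483000
  E → positive
Point 2:
  φ: 25 + 10.7707/60 = 25.1795117
  hemisphere S, so the sign is −
  λ: 179 + 58.8362/60 = 179.9806033
  hemisphere W, so the sign is −
Point 3:
  Lat: split at 2 digits → 68° and 50.569′; 68 + 50.569/60 = 68.8428167
  S → negative
  Longitude: split at 3 digits → 000° and 20.3903′; 0 + 20.3903/60 = 0.3398383
  W → negative
Point 4:
  Lat: 8.273′ = 0.137883°; total 69.1378833
  N → positive
  Lon: 0.873′ = 0.014550°; total 169.0145500
  W → negative
Point 5:
  Latitude: 31.881′ = 0.531350°; total 85.5313500
  hemisphere S, so the sign is −
  Longitude: 6.5192′ = 0.108653°; total 160.1086533
  E ⇒ keep positive

1. -36.681400, 149.848300
2. -25.179512, -179.980603
3. -68.842817, -0.339838
4. 69.137883, -169.014550
5. -85.531350, 160.108653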